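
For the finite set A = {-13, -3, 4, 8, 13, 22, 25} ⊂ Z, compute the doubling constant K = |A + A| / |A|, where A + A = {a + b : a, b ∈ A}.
K = |A + A| / |A| = 26/7

Enumerate A + A = {a + b : a, b ∈ A}. With |A| = 7, there are |A|^2 = 49 ordered sum pairs; collecting distinct values, A + A = {-26, -16, -9, -6, -5, 0, 1, 5, 8, 9, 10, 12, 16, 17, 19, 21, 22, 26, 29, 30, 33, 35, 38, 44, 47, 50}, so |A + A| = 26. Thus K = 26/7. For comparison, the minimum possible |A + A| over all 7-element sets is 2·7 − 1 = 13 (so min K = 13/7), attained only by arithmetic progressions.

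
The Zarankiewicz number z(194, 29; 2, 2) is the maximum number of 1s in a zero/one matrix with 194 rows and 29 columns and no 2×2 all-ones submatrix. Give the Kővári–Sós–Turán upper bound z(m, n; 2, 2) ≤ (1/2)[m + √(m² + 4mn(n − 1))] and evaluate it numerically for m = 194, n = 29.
z(194, 29; 2, 2) ≤ (1/2)[194 + √(194² + 4·194·29·28)] = (1/2)[194 + √667748] = 505.5792

Kővári–Sós–Turán: let r_1, ..., r_194 be the row sums and z = Σ r_i the total number of 1s. Each pair of columns can share at most one row with both entries 1 (else a 2×2 all-ones block appears), so Σ_i C(r_i, 2) ≤ C(29, 2) = 406. By convexity Σ_i C(r_i, 2) ≥ 194·C(z/194, 2) = z(z − 194)/(2·194), giving z² − 194z − 194·29·28 ≤ 0 and hence z ≤ (1/2)[194 + √(37636 + 4·157528)] = (1/2)[194 + √667748] ≈ (1/2)(194 + 817.1585) = 505.5792.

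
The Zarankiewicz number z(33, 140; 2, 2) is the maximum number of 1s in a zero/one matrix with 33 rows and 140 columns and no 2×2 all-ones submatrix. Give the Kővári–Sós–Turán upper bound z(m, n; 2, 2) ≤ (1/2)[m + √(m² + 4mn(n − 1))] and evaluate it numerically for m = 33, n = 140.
z(33, 140; 2, 2) ≤ (1/2)[33 + √(33² + 4·33·140·139)] = (1/2)[33 + √2569809] = 818.0312

Kővári–Sós–Turán: let r_1, ..., r_33 be the row sums and z = Σ r_i the total number of 1s. Each pair of columns can share at most one row with both entries 1 (else a 2×2 all-ones block appears), so Σ_i C(r_i, 2) ≤ C(140, 2) = 9730. By convexity Σ_i C(r_i, 2) ≥ 33·C(z/33, 2) = z(z − 33)/(2·33), giving z² − 33z − 33·140·139 ≤ 0 and hence z ≤ (1/2)[33 + √(1089 + 4·642180)] = (1/2)[33 + √2569809] ≈ (1/2)(33 + 1603.0624) = 818.0312.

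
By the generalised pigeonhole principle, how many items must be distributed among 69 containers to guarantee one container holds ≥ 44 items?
n = (44 − 1)·69 + 1 = 2968

By the generalised pigeonhole principle, to guarantee some box contains ≥ r objects we need more than (r − 1) · k objects total. Threshold: n = (r − 1) · k + 1. With r = 44 and k = 69: n = 43 · 69 + 1 = 2967 + 1 = 2968. For n = 2967 = 43 · 69, we can put exactly 43 objects in every box, avoiding 44 in any single one — so 2968 is tight.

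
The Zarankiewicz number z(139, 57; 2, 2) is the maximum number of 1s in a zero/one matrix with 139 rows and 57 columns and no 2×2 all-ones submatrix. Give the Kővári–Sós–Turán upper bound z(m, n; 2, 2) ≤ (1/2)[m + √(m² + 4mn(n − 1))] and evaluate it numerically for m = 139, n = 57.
z(139, 57; 2, 2) ≤ (1/2)[139 + √(139² + 4·139·57·56)] = (1/2)[139 + √1794073] = 739.2151

Kővári–Sós–Turán: let r_1, ..., r_139 be the row sums and z = Σ r_i the total number of 1s. Each pair of columns can share at most one row with both entries 1 (else a 2×2 all-ones block appears), so Σ_i C(r_i, 2) ≤ C(57, 2) = 1596. By convexity Σ_i C(r_i, 2) ≥ 139·C(z/139, 2) = z(z − 139)/(2·139), giving z² − 139z − 139·57·56 ≤ 0 and hence z ≤ (1/2)[139 + √(19321 + 4·443688)] = (1/2)[139 + √1794073] ≈ (1/2)(139 + 1339.4301) = 739.2151.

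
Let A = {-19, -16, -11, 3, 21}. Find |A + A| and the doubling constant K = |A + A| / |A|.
K = |A + A| / |A| = 15/5 = 3

Enumerate A + A = {a + b : a, b ∈ A}. With |A| = 5, there are |A|^2 = 25 ordered sum pairs; collecting distinct values, A + A = {-38, -35, -32, -30, -27, -22, -16, -13, -8, 2, 5, 6, 10, 24, 42}, so |A + A| = 15. Thus K = 15/5 = 3. For comparison, the minimum possible |A + A| over all 5-element sets is 2·5 − 1 = 9 (so min K = 9/5), attained only by arithmetic progressions.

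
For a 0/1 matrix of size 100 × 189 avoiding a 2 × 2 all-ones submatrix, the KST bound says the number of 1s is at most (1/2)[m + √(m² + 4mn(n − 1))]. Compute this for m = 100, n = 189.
z(100, 189; 2, 2) ≤ (1/2)[100 + √(100² + 4·100·189·188)] = (1/2)[100 + √14222800] = 1935.6564

Kővári–Sós–Turán: let r_1, ..., r_100 be the row sums and z = Σ r_i the total number of 1s. Each pair of columns can share at most one row with both entries 1 (else a 2×2 all-ones block appears), so Σ_i C(r_i, 2) ≤ C(189, 2) = 17766. By convexity Σ_i C(r_i, 2) ≥ 100·C(z/100, 2) = z(z − 100)/(2·100), giving z² − 100z − 100·189·188 ≤ 0 and hence z ≤ (1/2)[100 + √(10000 + 4·3553200)] = (1/2)[100 + √14222800] ≈ (1/2)(100 + 3771.3128) = 1935.6564.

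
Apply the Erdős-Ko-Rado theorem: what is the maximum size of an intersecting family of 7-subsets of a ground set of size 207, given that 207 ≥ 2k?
max |F| = C(206, 6) = 98619368491

The Erdős-Ko-Rado theorem states: for n ≥ 2k, an intersecting family of k-subsets of an n-element set has size at most C(n − 1, k − 1), with equality for 'star' families {A ⊆ [n] : |A| = k, i ∈ A} (fix an element i). For n = 207, k = 7: C(206, 6) = 98619368491.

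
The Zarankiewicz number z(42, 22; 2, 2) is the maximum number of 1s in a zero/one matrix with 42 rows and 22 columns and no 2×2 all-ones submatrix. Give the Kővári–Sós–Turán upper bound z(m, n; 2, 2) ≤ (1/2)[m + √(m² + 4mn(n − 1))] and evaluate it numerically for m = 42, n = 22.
z(42, 22; 2, 2) ≤ (1/2)[42 + √(42² + 4·42·22·21)] = (1/2)[42 + √79380] = 161.8723

Kővári–Sós–Turán: let r_1, ..., r_42 be the row sums and z = Σ r_i the total number of 1s. Each pair of columns can share at most one row with both entries 1 (else a 2×2 all-ones block appears), so Σ_i C(r_i, 2) ≤ C(22, 2) = 231. By convexity Σ_i C(r_i, 2) ≥ 42·C(z/42, 2) = z(z − 42)/(2·42), giving z² − 42z − 42·22·21 ≤ 0 and hence z ≤ (1/2)[42 + √(1764 + 4·19404)] = (1/2)[42 + √79380] ≈ (1/2)(42 + 281.7446) = 161.8723.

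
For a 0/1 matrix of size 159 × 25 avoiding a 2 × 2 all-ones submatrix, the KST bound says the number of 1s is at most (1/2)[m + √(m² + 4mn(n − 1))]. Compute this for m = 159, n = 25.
z(159, 25; 2, 2) ≤ (1/2)[159 + √(159² + 4·159·25·24)] = (1/2)[159 + √406881] = 398.4361

Kővári–Sós–Turán: let r_1, ..., r_159 be the row sums and z = Σ r_i the total number of 1s. Each pair of columns can share at most one row with both entries 1 (else a 2×2 all-ones block appears), so Σ_i C(r_i, 2) ≤ C(25, 2) = 300. By convexity Σ_i C(r_i, 2) ≥ 159·C(z/159, 2) = z(z − 159)/(2·159), giving z² − 159z − 159·25·24 ≤ 0 and hence z ≤ (1/2)[159 + √(25281 + 4·95400)] = (1/2)[159 + √406881] ≈ (1/2)(159 + 637.8722) = 398.4361.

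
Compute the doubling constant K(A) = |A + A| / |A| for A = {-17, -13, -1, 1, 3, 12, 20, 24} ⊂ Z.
K = |A + A| / |A| = 31/8

Enumerate A + A = {a + b : a, b ∈ A}. With |A| = 8, there are |A|^2 = 64 ordered sum pairs; collecting distinct values, A + A = {-34, -30, -26, -18, -16, -14, -12, -10, -5, -2, -1, 0, 2, 3, 4, 6, 7, 11, 13, 15, 19, 21, 23, 24, 25, 27, 32, 36, 40, 44, 48}, so |A + A| = 31. Thus K = 31/8. For comparison, the minimum possible |A + A| over all 8-element sets is 2·8 − 1 = 15 (so min K = 15/8), attained only by arithmetic progressions.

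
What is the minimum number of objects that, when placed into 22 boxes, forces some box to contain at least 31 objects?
n = (31 − 1)·22 + 1 = 661

By the generalised pigeonhole principle, to guarantee some box contains ≥ r objects we need more than (r − 1) · k objects total. Threshold: n = (r − 1) · k + 1. With r = 31 and k = 22: n = 30 · 22 + 1 = 660 + 1 = 661. For n = 660 = 30 · 22, we can put exactly 30 objects in every box, avoiding 31 in any single one — so 661 is tight.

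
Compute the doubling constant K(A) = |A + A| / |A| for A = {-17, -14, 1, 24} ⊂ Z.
K = |A + A| / |A| = 10/4 = 5/2

Enumerate A + A = {a + b : a, b ∈ A}. With |A| = 4, there are |A|^2 = 16 ordered sum pairs; collecting distinct values, A + A = {-34, -31, -28, -16, -13, 2, 7, 10, 25, 48}, so |A + A| = 10. Thus K = 10/4 = 5/2. For comparison, the minimum possible |A + A| over all 4-element sets is 2·4 − 1 = 7 (so min K = 7/4), attained only by arithmetic progressions.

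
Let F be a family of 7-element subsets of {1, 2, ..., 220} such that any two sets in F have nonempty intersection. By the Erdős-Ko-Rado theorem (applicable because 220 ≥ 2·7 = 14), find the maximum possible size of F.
max |F| = C(219, 6) = 142999273242

Erdős-Ko-Rado (1961): when n ≥ 2k, max |F| = C(n−1, k−1). The bound is attained by the star {A : i ∈ A} for any fixed i ∈ [n]. Here C(220−1, 7−1) = C(219, 6) = 142999273242.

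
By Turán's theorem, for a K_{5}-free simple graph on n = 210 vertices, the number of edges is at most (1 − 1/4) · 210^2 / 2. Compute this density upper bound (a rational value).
Turán density bound = (3/4) · 210^2/2 = 33075/2 ≈ 16537.5

Turán's theorem: ex(n, K_{r+1}) is achieved by the complete r-partite Turán graph T(n, r) with parts as balanced as possible, and is at most (1 − 1/r) · n^2/2. For r = 4, n = 210: the density bound is (3/4) · 44100/2 = 33075/2 ≈ 16537.5. The integer-valued extremum is e(T(210, 4)) = 16537, which is strictly less than the density bound 33075/2 since 4 ∤ 210 (the parts of T(210, 4) cannot all be equal).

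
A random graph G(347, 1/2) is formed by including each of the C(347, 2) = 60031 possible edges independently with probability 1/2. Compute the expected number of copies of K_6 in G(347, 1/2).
E[# K_6] = C(347, 6) · (1/2)^C(6, 2) = 2321511508218 / 2^15 = 1160755754109/16384 ≈ 70846908.820129

For each 6-subset S of vertices (there are C(347, 6) = 2321511508218 such S), let X_S = 1 if S induces a K_6 (all C(6, 2) = 15 edges present). Then P(X_S = 1) = (1/2)^15 = 1/32768. By linearity of expectation, E[# K_6] = C(347, 6) · (1/2)^15 = 2321511508218 / 32768 = 1160755754109/16384 ≈ 70846908.820129.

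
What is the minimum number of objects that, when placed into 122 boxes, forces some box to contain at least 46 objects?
n = (46 − 1)·122 + 1 = 5491

By the generalised pigeonhole principle, to guarantee some box contains ≥ r objects we need more than (r − 1) · k objects total. Threshold: n = (r − 1) · k + 1. With r = 46 and k = 122: n = 45 · 122 + 1 = 5490 + 1 = 5491. For n = 5490 = 45 · 122, we can put exactly 45 objects in every box, avoiding 46 in any single one — so 5491 is tight.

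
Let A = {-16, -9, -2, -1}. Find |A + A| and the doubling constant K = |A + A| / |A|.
K = |A + A| / |A| = 9/4

Enumerate A + A = {a + b : a, b ∈ A}. With |A| = 4, there are |A|^2 = 16 ordered sum pairs; collecting distinct values, A + A = {-32, -25, -18, -17, -11, -10, -4, -3, -2}, so |A + A| = 9. Thus K = 9/4. For comparison, the minimum possible |A + A| over all 4-element sets is 2·4 − 1 = 7 (so min K = 7/4), attained only by arithmetic progressions.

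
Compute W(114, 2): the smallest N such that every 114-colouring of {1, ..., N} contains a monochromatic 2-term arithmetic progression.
W(114, 2) = 114 + 1 = 115

A 2-term AP is any pair of integers, so a monochromatic 2-AP exists iff some colour is used at least twice. With 114 colours, the colouring i ↦ i on {1, ..., 114} uses each colour once, avoiding any monochromatic pair, so W(114, 2) > 114. For {1, ..., 115}, pigeonhole forces two integers of the same colour, which form a monochromatic 2-AP. Hence W(114, 2) = 115.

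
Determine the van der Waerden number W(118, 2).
W(118, 2) = 118 + 1 = 119

A 2-term AP is any pair of integers, so a monochromatic 2-AP exists iff some colour is used at least twice. With 118 colours, the colouring i ↦ i on {1, ..., 118} uses each colour once, avoiding any monochromatic pair, so W(118, 2) > 118. For {1, ..., 119}, pigeonhole forces two integers of the same colour, which form a monochromatic 2-AP. Hence W(118, 2) = 119.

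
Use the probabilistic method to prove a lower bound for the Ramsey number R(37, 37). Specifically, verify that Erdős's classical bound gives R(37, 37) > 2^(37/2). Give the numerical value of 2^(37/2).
2^(37/2) = 370727.6001; so R(37, 37) > 370727.6001

Colour each edge of K_n uniformly at random with red/blue. The expected number of monochromatic K_37 is C(n, 37) · 2 · 2^(−C(37,2)). If C(n, 37) · 2^(1 − C(37,2)) < 1, then with positive probability no monochromatic K_37 exists, so R(37, 37) > n. The standard estimate C(n, 37) ≤ n^37/37! shows this inequality holds whenever n ≤ 2^(37/2) (since 37! · 2^(C(37,2) − 1) > 2^(37^2/2) ≥ n^37). Hence R(37, 37) > 2^(37/2) = 370727.6001.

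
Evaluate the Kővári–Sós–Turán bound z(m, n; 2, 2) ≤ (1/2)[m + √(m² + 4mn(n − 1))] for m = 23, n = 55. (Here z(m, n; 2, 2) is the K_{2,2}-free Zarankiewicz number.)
z(23, 55; 2, 2) ≤ (1/2)[23 + √(23² + 4·23·55·54)] = (1/2)[23 + √273769] = 273.1147

Kővári–Sós–Turán: let r_1, ..., r_23 be the row sums and z = Σ r_i the total number of 1s. Each pair of columns can share at most one row with both entries 1 (else a 2×2 all-ones block appears), so Σ_i C(r_i, 2) ≤ C(55, 2) = 1485. By convexity Σ_i C(r_i, 2) ≥ 23·C(z/23, 2) = z(z − 23)/(2·23), giving z² − 23z − 23·55·54 ≤ 0 and hence z ≤ (1/2)[23 + √(529 + 4·68310)] = (1/2)[23 + √273769] ≈ (1/2)(23 + 523.2294) = 273.1147.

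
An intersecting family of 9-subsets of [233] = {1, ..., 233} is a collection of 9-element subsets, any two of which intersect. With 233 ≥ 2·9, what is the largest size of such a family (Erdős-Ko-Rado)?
max |F| = C(232, 8) = 184244452838325

The Erdős-Ko-Rado theorem states: for n ≥ 2k, an intersecting family of k-subsets of an n-element set has size at most C(n − 1, k − 1), with equality for 'star' families {A ⊆ [n] : |A| = k, i ∈ A} (fix an element i). For n = 233, k = 9: C(232, 8) = 184244452838325.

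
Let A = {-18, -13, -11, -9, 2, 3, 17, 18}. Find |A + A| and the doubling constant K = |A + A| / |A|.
K = |A + A| / |A| = 31/8

Enumerate A + A = {a + b : a, b ∈ A}. With |A| = 8, there are |A|^2 = 64 ordered sum pairs; collecting distinct values, A + A = {-36, -31, -29, -27, -26, -24, -22, -20, -18, -16, -15, -11, -10, -9, -8, -7, -6, -1, 0, 4, 5, 6, 7, 8, 9, 19, 20, 21, 34, 35, 36}, so |A + A| = 31. Thus K = 31/8. For comparison, the minimum possible |A + A| over all 8-element sets is 2·8 − 1 = 15 (so min K = 15/8), attained only by arithmetic progressions.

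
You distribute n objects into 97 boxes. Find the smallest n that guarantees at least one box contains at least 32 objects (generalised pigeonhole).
n = (32 − 1)·97 + 1 = 3008

By the generalised pigeonhole principle, to guarantee some box contains ≥ r objects we need more than (r − 1) · k objects total. Threshold: n = (r − 1) · k + 1. With r = 32 and k = 97: n = 31 · 97 + 1 = 3007 + 1 = 3008. For n = 3007 = 31 · 97, we can put exactly 31 objects in every box, avoiding 32 in any single one — so 3008 is tight.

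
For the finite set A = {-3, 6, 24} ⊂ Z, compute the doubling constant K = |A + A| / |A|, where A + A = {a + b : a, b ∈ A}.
K = |A + A| / |A| = 6/3 = 2

Enumerate A + A = {a + b : a, b ∈ A}. With |A| = 3, there are |A|^2 = 9 ordered sum pairs; collecting distinct values, A + A = {-6, 3, 12, 21, 30, 48}, so |A + A| = 6. Thus K = 6/3 = 2. For comparison, the minimum possible |A + A| over all 3-element sets is 2·3 − 1 = 5 (so min K = 5/3), attained only by arithmetic progressions.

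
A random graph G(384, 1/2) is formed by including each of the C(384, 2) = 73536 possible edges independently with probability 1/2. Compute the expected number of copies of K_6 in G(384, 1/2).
E[# K_6] = C(384, 6) · (1/2)^C(6, 2) = 4281625192384 / 2^15 = 66900393631/512 ≈ 130664831.310547

For each 6-subset S of vertices (there are C(384, 6) = 4281625192384 such S), let X_S = 1 if S induces a K_6 (all C(6, 2) = 15 edges present). Then P(X_S = 1) = (1/2)^15 = 1/32768. By linearity of expectation, E[# K_6] = C(384, 6) · (1/2)^15 = 4281625192384 / 32768 = 66900393631/512 ≈ 130664831.310547.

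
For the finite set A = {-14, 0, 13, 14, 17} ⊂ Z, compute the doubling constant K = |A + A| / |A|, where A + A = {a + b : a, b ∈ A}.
K = |A + A| / |A| = 14/5

Enumerate A + A = {a + b : a, b ∈ A}. With |A| = 5, there are |A|^2 = 25 ordered sum pairs; collecting distinct values, A + A = {-28, -14, -1, 0, 3, 13, 14, 17, 26, 27, 28, 30, 31, 34}, so |A + A| = 14. Thus K = 14/5. For comparison, the minimum possible |A + A| over all 5-element sets is 2·5 − 1 = 9 (so min K = 9/5), attained only by arithmetic progressions.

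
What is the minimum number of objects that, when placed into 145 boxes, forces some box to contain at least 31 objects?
n = (31 − 1)·145 + 1 = 4351

By the generalised pigeonhole principle, to guarantee some box contains ≥ r objects we need more than (r − 1) · k objects total. Threshold: n = (r − 1) · k + 1. With r = 31 and k = 145: n = 30 · 145 + 1 = 4350 + 1 = 4351. For n = 4350 = 30 · 145, we can put exactly 30 objects in every box, avoiding 31 in any single one — so 4351 is tight.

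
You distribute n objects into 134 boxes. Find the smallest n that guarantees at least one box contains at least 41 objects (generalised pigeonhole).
n = (41 − 1)·134 + 1 = 5361

By the generalised pigeonhole principle, to guarantee some box contains ≥ r objects we need more than (r − 1) · k objects total. Threshold: n = (r − 1) · k + 1. With r = 41 and k = 134: n = 40 · 134 + 1 = 5360 + 1 = 5361. For n = 5360 = 40 · 134, we can put exactly 40 objects in every box, avoiding 41 in any single one — so 5361 is tight.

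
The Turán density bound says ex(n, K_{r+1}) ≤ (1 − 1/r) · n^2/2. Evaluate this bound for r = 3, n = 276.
Turán density bound = (2/3) · 276^2/2 = 25392

Turán's theorem: ex(n, K_{r+1}) is achieved by the complete r-partite Turán graph T(n, r) with parts as balanced as possible, and is at most (1 − 1/r) · n^2/2. For r = 3, n = 276: the density bound is (2/3) · 76176/2 = 25392. Since 3 ∣ 276, the Turán graph T(276, 3) has parts of equal size 92, and its edge count e(T(276, 3)) = 25392 attains the density bound exactly.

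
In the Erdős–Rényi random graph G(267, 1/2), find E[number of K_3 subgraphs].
E[# K_3] = C(267, 3) · (1/2)^C(3, 2) = 3136805 / 2^3 = 392100.625

For each 3-subset S of vertices (there are C(267, 3) = 3136805 such S), let X_S = 1 if S induces a K_3 (all C(3, 2) = 3 edges present). Then P(X_S = 1) = (1/2)^3 = 1/8. By linearity of expectation, E[# K_3] = C(267, 3) · (1/2)^3 = 3136805 / 8 = 392100.625.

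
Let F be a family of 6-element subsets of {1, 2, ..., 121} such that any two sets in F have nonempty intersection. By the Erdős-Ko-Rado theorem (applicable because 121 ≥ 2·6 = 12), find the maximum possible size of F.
max |F| = C(120, 5) = 190578024

Erdős-Ko-Rado (1961): when n ≥ 2k, max |F| = C(n−1, k−1). The bound is attained by the star {A : i ∈ A} for any fixed i ∈ [n]. Here C(121−1, 6−1) = C(120, 5) = 190578024.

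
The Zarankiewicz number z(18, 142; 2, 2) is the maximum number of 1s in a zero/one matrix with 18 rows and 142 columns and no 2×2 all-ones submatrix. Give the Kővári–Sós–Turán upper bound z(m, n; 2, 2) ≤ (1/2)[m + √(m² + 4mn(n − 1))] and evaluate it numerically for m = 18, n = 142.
z(18, 142; 2, 2) ≤ (1/2)[18 + √(18² + 4·18·142·141)] = (1/2)[18 + √1441908] = 609.3974

Kővári–Sós–Turán: let r_1, ..., r_18 be the row sums and z = Σ r_i the total number of 1s. Each pair of columns can share at most one row with both entries 1 (else a 2×2 all-ones block appears), so Σ_i C(r_i, 2) ≤ C(142, 2) = 10011. By convexity Σ_i C(r_i, 2) ≥ 18·C(z/18, 2) = z(z − 18)/(2·18), giving z² − 18z − 18·142·141 ≤ 0 and hence z ≤ (1/2)[18 + √(324 + 4·360396)] = (1/2)[18 + √1441908] ≈ (1/2)(18 + 1200.7947) = 609.3974.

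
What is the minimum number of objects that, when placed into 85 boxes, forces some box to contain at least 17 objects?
n = (17 − 1)·85 + 1 = 1361

By the generalised pigeonhole principle, to guarantee some box contains ≥ r objects we need more than (r − 1) · k objects total. Threshold: n = (r − 1) · k + 1. With r = 17 and k = 85: n = 16 · 85 + 1 = 1360 + 1 = 1361. For n = 1360 = 16 · 85, we can put exactly 16 objects in every box, avoiding 17 in any single one — so 1361 is tight.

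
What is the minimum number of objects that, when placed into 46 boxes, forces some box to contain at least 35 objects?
n = (35 − 1)·46 + 1 = 1565

By the generalised pigeonhole principle, to guarantee some box contains ≥ r objects we need more than (r − 1) · k objects total. Threshold: n = (r − 1) · k + 1. With r = 35 and k = 46: n = 34 · 46 + 1 = 1564 + 1 = 1565. For n = 1564 = 34 · 46, we can put exactly 34 objects in every box, avoiding 35 in any single one — so 1565 is tight.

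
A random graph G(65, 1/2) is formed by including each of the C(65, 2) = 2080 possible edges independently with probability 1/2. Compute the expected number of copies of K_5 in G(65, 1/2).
E[# K_5] = C(65, 5) · (1/2)^C(5, 2) = 8259888 / 2^10 = 516243/64 = 8066.296875

For each 5-subset S of vertices (there are C(65, 5) = 8259888 such S), let X_S = 1 if S induces a K_5 (all C(5, 2) = 10 edges present). Then P(X_S = 1) = (1/2)^10 = 1/1024. By linearity of expectation, E[# K_5] = C(65, 5) · (1/2)^10 = 8259888 / 1024 = 516243/64 = 8066.296875.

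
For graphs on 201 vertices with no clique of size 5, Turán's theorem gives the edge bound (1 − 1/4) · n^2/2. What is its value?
Turán density bound = (3/4) · 201^2/2 = 121203/8 ≈ 15150.375

Turán's theorem: ex(n, K_{r+1}) is achieved by the complete r-partite Turán graph T(n, r) with parts as balanced as possible, and is at most (1 − 1/r) · n^2/2. For r = 4, n = 201: the density bound is (3/4) · 40401/2 = 121203/8 ≈ 15150.375. The integer-valued extremum is e(T(201, 4)) = 15150, which is strictly less than the density bound 121203/8 since 4 ∤ 201 (the parts of T(201, 4) cannot all be equal).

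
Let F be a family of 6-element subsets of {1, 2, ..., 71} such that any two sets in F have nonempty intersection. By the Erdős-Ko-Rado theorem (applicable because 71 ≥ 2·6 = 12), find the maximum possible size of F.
max |F| = C(70, 5) = 12103014

The Erdős-Ko-Rado theorem states: for n ≥ 2k, an intersecting family of k-subsets of an n-element set has size at most C(n − 1, k − 1), with equality for 'star' families {A ⊆ [n] : |A| = k, i ∈ A} (fix an element i). For n = 71, k = 6: C(70, 5) = 12103014.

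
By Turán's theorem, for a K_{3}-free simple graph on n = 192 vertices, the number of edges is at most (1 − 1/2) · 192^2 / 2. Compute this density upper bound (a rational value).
Turán density bound = (1/2) · 192^2/2 = 9216

Turán's theorem: ex(n, K_{r+1}) is achieved by the complete r-partite Turán graph T(n, r) with parts as balanced as possible, and is at most (1 − 1/r) · n^2/2. For r = 2, n = 192: the density bound is (1/2) · 36864/2 = 9216. Since 2 ∣ 192, the Turán graph T(192, 2) has parts of equal size 96, and its edge count e(T(192, 2)) = 9216 attains the density bound exactly.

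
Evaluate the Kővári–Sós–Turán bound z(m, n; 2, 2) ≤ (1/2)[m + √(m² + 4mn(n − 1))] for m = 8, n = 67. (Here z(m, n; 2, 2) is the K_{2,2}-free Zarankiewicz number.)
z(8, 67; 2, 2) ≤ (1/2)[8 + √(8² + 4·8·67·66)] = (1/2)[8 + √141568] = 192.1276

Kővári–Sós–Turán: let r_1, ..., r_8 be the row sums and z = Σ r_i the total number of 1s. Each pair of columns can share at most one row with both entries 1 (else a 2×2 all-ones block appears), so Σ_i C(r_i, 2) ≤ C(67, 2) = 2211. By convexity Σ_i C(r_i, 2) ≥ 8·C(z/8, 2) = z(z − 8)/(2·8), giving z² − 8z − 8·67·66 ≤ 0 and hence z ≤ (1/2)[8 + √(64 + 4·35376)] = (1/2)[8 + √141568] ≈ (1/2)(8 + 376.2552) = 192.1276.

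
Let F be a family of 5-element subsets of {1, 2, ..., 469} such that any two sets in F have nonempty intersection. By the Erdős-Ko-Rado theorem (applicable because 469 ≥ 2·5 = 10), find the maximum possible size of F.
max |F| = C(468, 4) = 1973287485

Erdős-Ko-Rado (1961): when n ≥ 2k, max |F| = C(n−1, k−1). The bound is attained by the star {A : i ∈ A} for any fixed i ∈ [n]. Here C(469−1, 5−1) = C(468, 4) = 1973287485.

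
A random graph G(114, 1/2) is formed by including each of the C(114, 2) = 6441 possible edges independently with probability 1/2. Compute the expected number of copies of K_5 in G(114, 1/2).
E[# K_5] = C(114, 5) · (1/2)^C(5, 2) = 146803272 / 2^10 = 18350409/128 = 143362.5703125

For each 5-subset S of vertices (there are C(114, 5) = 146803272 such S), let X_S = 1 if S induces a K_5 (all C(5, 2) = 10 edges present). Then P(X_S = 1) = (1/2)^10 = 1/1024. By linearity of expectation, E[# K_5] = C(114, 5) · (1/2)^10 = 146803272 / 1024 = 18350409/128 = 143362.5703125.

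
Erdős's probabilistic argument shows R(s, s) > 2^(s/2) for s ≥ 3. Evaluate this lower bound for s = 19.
2^(19/2) = 724.0773; so R(19, 19) > 724.0773

Colour each edge of K_n uniformly at random with red/blue. The expected number of monochromatic K_19 is C(n, 19) · 2 · 2^(−C(19,2)). If C(n, 19) · 2^(1 − C(19,2)) < 1, then with positive probability no monochromatic K_19 exists, so R(19, 19) > n. The standard estimate C(n, 19) ≤ n^19/19! shows this inequality holds whenever n ≤ 2^(19/2) (since 19! · 2^(C(19,2) − 1) > 2^(19^2/2) ≥ n^19). Hence R(19, 19) > 2^(19/2) = 724.0773.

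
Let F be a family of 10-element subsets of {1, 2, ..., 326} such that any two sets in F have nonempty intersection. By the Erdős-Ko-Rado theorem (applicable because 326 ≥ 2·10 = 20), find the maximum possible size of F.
max |F| = C(325, 9) = 99690966920773800

Erdős-Ko-Rado (1961): when n ≥ 2k, max |F| = C(n−1, k−1). The bound is attained by the star {A : i ∈ A} for any fixed i ∈ [n]. Here C(326−1, 10−1) = C(325, 9) = 99690966920773800.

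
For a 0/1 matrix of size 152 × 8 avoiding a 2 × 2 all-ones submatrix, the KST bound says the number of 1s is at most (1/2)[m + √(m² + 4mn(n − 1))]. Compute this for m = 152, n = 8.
z(152, 8; 2, 2) ≤ (1/2)[152 + √(152² + 4·152·8·7)] = (1/2)[152 + √57152] = 195.5324

Kővári–Sós–Turán: let r_1, ..., r_152 be the row sums and z = Σ r_i the total number of 1s. Each pair of columns can share at most one row with both entries 1 (else a 2×2 all-ones block appears), so Σ_i C(r_i, 2) ≤ C(8, 2) = 28. By convexity Σ_i C(r_i, 2) ≥ 152·C(z/152, 2) = z(z − 152)/(2·152), giving z² − 152z − 152·8·7 ≤ 0 and hence z ≤ (1/2)[152 + √(23104 + 4·8512)] = (1/2)[152 + √57152] ≈ (1/2)(152 + 239.0648) = 195.5324.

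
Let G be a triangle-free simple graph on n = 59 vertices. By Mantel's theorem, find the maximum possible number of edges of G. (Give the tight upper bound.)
ex(59, K_3) = ⌊59^2/4⌋ = 870

Mantel (1907): a triangle-free graph on n vertices has at most ⌊n^2/4⌋ edges, with equality for the complete bipartite graph K_{⌊n/2⌋, ⌈n/2⌉}. For n = 59: ⌊59^2/4⌋ = ⌊3481/4⌋ = 870. The extremal graph is K_{29, 30}, which has 29·30 = 870 edges.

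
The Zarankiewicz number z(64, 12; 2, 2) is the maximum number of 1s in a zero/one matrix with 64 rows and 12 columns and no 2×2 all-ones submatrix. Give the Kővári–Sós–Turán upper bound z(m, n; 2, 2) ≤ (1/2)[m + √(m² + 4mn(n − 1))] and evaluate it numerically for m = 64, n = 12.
z(64, 12; 2, 2) ≤ (1/2)[64 + √(64² + 4·64·12·11)] = (1/2)[64 + √37888] = 129.3242

Kővári–Sós–Turán: let r_1, ..., r_64 be the row sums and z = Σ r_i the total number of 1s. Each pair of columns can share at most one row with both entries 1 (else a 2×2 all-ones block appears), so Σ_i C(r_i, 2) ≤ C(12, 2) = 66. By convexity Σ_i C(r_i, 2) ≥ 64·C(z/64, 2) = z(z − 64)/(2·64), giving z² − 64z − 64·12·11 ≤ 0 and hence z ≤ (1/2)[64 + √(4096 + 4·8448)] = (1/2)[64 + √37888] ≈ (1/2)(64 + 194.6484) = 129.3242.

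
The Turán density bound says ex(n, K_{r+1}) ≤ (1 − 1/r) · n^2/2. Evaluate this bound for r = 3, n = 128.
Turán density bound = (2/3) · 128^2/2 = 16384/3 ≈ 5461.3333

Turán's theorem: ex(n, K_{r+1}) is achieved by the complete r-partite Turán graph T(n, r) with parts as balanced as possible, and is at most (1 − 1/r) · n^2/2. For r = 3, n = 128: the density bound is (2/3) · 16384/2 = 16384/3 ≈ 5461.3333. The integer-valued extremum is e(T(128, 3)) = 5461, which is strictly less than the density bound 16384/3 since 3 ∤ 128 (the parts of T(128, 3) cannot all be equal).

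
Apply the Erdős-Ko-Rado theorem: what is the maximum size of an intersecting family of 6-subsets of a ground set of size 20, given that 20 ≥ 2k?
max |F| = C(19, 5) = 11628

The Erdős-Ko-Rado theorem states: for n ≥ 2k, an intersecting family of k-subsets of an n-element set has size at most C(n − 1, k − 1), with equality for 'star' families {A ⊆ [n] : |A| = k, i ∈ A} (fix an element i). For n = 20, k = 6: C(19, 5) = 11628.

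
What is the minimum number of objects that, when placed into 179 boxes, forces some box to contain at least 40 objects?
n = (40 − 1)·179 + 1 = 6982

By the generalised pigeonhole principle, to guarantee some box contains ≥ r objects we need more than (r − 1) · k objects total. Threshold: n = (r − 1) · k + 1. With r = 40 and k = 179: n = 39 · 179 + 1 = 6981 + 1 = 6982. For n = 6981 = 39 · 179, we can put exactly 39 objects in every box, avoiding 40 in any single one — so 6982 is tight.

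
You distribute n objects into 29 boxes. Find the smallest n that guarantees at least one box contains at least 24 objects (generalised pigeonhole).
n = (24 − 1)·29 + 1 = 668

By the generalised pigeonhole principle, to guarantee some box contains ≥ r objects we need more than (r − 1) · k objects total. Threshold: n = (r − 1) · k + 1. With r = 24 and k = 29: n = 23 · 29 + 1 = 667 + 1 = 668. For n = 667 = 23 · 29, we can put exactly 23 objects in every box, avoiding 24 in any single one — so 668 is tight.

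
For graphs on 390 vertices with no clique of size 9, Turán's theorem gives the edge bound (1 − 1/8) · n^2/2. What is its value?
Turán density bound = (7/8) · 390^2/2 = 266175/4 ≈ 66543.75

Turán's theorem: ex(n, K_{r+1}) is achieved by the complete r-partite Turán graph T(n, r) with parts as balanced as possible, and is at most (1 − 1/r) · n^2/2. For r = 8, n = 390: the density bound is (7/8) · 152100/2 = 266175/4 ≈ 66543.75. The integer-valued extremum is e(T(390, 8)) = 66543, which is strictly less than the density bound 266175/4 since 8 ∤ 390 (the parts of T(390, 8) cannot all be equal).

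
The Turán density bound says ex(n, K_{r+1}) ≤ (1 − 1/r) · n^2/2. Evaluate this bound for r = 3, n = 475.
Turán density bound = (2/3) · 475^2/2 = 225625/3 ≈ 75208.3333

Turán's theorem: ex(n, K_{r+1}) is achieved by the complete r-partite Turán graph T(n, r) with parts as balanced as possible, and is at most (1 − 1/r) · n^2/2. For r = 3, n = 475: the density bound is (2/3) · 225625/2 = 225625/3 ≈ 75208.3333. The integer-valued extremum is e(T(475, 3)) = 75208, which is strictly less than the density bound 225625/3 since 3 ∤ 475 (the parts of T(475, 3) cannot all be equal).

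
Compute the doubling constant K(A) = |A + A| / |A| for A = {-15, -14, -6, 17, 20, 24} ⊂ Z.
K = |A + A| / |A| = 21/6 = 7/2

Enumerate A + A = {a + b : a, b ∈ A}. With |A| = 6, there are |A|^2 = 36 ordered sum pairs; collecting distinct values, A + A = {-30, -29, -28, -21, -20, -12, 2, 3, 5, 6, 9, 10, 11, 14, 18, 34, 37, 40, 41, 44, 48}, so |A + A| = 21. Thus K = 21/6 = 7/2. For comparison, the minimum possible |A + A| over all 6-element sets is 2·6 − 1 = 11 (so min K = 11/6), attained only by arithmetic progressions.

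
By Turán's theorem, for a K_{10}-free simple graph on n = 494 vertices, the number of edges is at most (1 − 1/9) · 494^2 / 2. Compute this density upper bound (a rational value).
Turán density bound = (8/9) · 494^2/2 = 976144/9 ≈ 108460.4444

Turán's theorem: ex(n, K_{r+1}) is achieved by the complete r-partite Turán graph T(n, r) with parts as balanced as possible, and is at most (1 − 1/r) · n^2/2. For r = 9, n = 494: the density bound is (8/9) · 244036/2 = 976144/9 ≈ 108460.4444. The integer-valued extremum is e(T(494, 9)) = 108460, which is strictly less than the density bound 976144/9 since 9 ∤ 494 (the parts of T(494, 9) cannot all be equal).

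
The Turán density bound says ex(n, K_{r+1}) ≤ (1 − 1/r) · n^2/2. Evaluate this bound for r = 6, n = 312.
Turán density bound = (5/6) · 312^2/2 = 40560

Turán's theorem: ex(n, K_{r+1}) is achieved by the complete r-partite Turán graph T(n, r) with parts as balanced as possible, and is at most (1 − 1/r) · n^2/2. For r = 6, n = 312: the density bound is (5/6) · 97344/2 = 40560. Since 6 ∣ 312, the Turán graph T(312, 6) has parts of equal size 52, and its edge count e(T(312, 6)) = 40560 attains the density bound exactly.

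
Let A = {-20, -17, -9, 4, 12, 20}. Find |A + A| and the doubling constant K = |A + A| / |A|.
K = |A + A| / |A| = 18/6 = 3

Enumerate A + A = {a + b : a, b ∈ A}. With |A| = 6, there are |A|^2 = 36 ordered sum pairs; collecting distinct values, A + A = {-40, -37, -34, -29, -26, -18, -16, -13, -8, -5, 0, 3, 8, 11, 16, 24, 32, 40}, so |A + A| = 18. Thus K = 18/6 = 3. For comparison, the minimum possible |A + A| over all 6-element sets is 2·6 − 1 = 11 (so min K = 11/6), attained only by arithmetic progressions.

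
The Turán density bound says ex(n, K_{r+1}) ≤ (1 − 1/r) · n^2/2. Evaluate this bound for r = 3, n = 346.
Turán density bound = (2/3) · 346^2/2 = 119716/3 ≈ 39905.3333

Turán's theorem: ex(n, K_{r+1}) is achieved by the complete r-partite Turán graph T(n, r) with parts as balanced as possible, and is at most (1 − 1/r) · n^2/2. For r = 3, n = 346: the density bound is (2/3) · 119716/2 = 119716/3 ≈ 39905.3333. The integer-valued extremum is e(T(346, 3)) = 39905, which is strictly less than the density bound 119716/3 since 3 ∤ 346 (the parts of T(346, 3) cannot all be equal).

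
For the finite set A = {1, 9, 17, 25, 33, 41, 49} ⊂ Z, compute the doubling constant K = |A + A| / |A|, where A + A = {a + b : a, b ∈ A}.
K = |A + A| / |A| = 13/7

Enumerate A + A = {a + b : a, b ∈ A}. With |A| = 7, there are |A|^2 = 49 ordered sum pairs; collecting distinct values, A + A = {2, 10, 18, 26, 34, 42, 50, 58, 66, 74, 82, 90, 98}, so |A + A| = 13. Thus K = 13/7. Here |A + A| = 2|A| − 1 = 13, the minimum possible — so K = 13/7 is minimal, which holds iff A is an arithmetic progression.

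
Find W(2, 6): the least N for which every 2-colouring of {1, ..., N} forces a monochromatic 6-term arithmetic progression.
W(2, 6) = 1132

W(2, 6) = 1132. The lower bound W(2, 6) > 1131 comes from an explicit good 2-colouring of [1, 1131]; the upper bound W(2, 6) ≤ 1132 was verified by exhaustive search over 2-colourings of [1, 1132].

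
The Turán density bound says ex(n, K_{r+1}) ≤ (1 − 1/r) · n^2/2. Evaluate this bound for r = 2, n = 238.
Turán density bound = (1/2) · 238^2/2 = 14161

Turán's theorem: ex(n, K_{r+1}) is achieved by the complete r-partite Turán graph T(n, r) with parts as balanced as possible, and is at most (1 − 1/r) · n^2/2. For r = 2, n = 238: the density bound is (1/2) · 56644/2 = 14161. Since 2 ∣ 238, the Turán graph T(238, 2) has parts of equal size 119, and its edge count e(T(238, 2)) = 14161 attains the density bound exactly.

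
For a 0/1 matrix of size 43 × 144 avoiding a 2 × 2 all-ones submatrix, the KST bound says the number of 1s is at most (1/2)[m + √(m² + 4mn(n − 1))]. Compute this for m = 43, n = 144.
z(43, 144; 2, 2) ≤ (1/2)[43 + √(43² + 4·43·144·143)] = (1/2)[43 + √3543673] = 962.7323

Kővári–Sós–Turán: let r_1, ..., r_43 be the row sums and z = Σ r_i the total number of 1s. Each pair of columns can share at most one row with both entries 1 (else a 2×2 all-ones block appears), so Σ_i C(r_i, 2) ≤ C(144, 2) = 10296. By convexity Σ_i C(r_i, 2) ≥ 43·C(z/43, 2) = z(z − 43)/(2·43), giving z² − 43z − 43·144·143 ≤ 0 and hence z ≤ (1/2)[43 + √(1849 + 4·885456)] = (1/2)[43 + √3543673] ≈ (1/2)(43 + 1882.4646) = 962.7323.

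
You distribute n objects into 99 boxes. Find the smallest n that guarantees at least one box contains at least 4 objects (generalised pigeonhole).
n = (4 − 1)·99 + 1 = 298

By the generalised pigeonhole principle, to guarantee some box contains ≥ r objects we need more than (r − 1) · k objects total. Threshold: n = (r − 1) · k + 1. With r = 4 and k = 99: n = 3 · 99 + 1 = 297 + 1 = 298. For n = 297 = 3 · 99, we can put exactly 3 objects in every box, avoiding 4 in any single one — so 298 is tight.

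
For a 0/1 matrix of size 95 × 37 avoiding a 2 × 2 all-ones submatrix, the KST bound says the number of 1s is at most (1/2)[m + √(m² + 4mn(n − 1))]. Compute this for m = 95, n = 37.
z(95, 37; 2, 2) ≤ (1/2)[95 + √(95² + 4·95·37·36)] = (1/2)[95 + √515185] = 406.3819

Kővári–Sós–Turán: let r_1, ..., r_95 be the row sums and z = Σ r_i the total number of 1s. Each pair of columns can share at most one row with both entries 1 (else a 2×2 all-ones block appears), so Σ_i C(r_i, 2) ≤ C(37, 2) = 666. By convexity Σ_i C(r_i, 2) ≥ 95·C(z/95, 2) = z(z − 95)/(2·95), giving z² − 95z − 95·37·36 ≤ 0 and hence z ≤ (1/2)[95 + √(9025 + 4·126540)] = (1/2)[95 + √515185] ≈ (1/2)(95 + 717.7639) = 406.3819.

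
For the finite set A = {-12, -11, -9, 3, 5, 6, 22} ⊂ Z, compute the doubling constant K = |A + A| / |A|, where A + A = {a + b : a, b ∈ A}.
K = |A + A| / |A| = 24/7

Enumerate A + A = {a + b : a, b ∈ A}. With |A| = 7, there are |A|^2 = 49 ordered sum pairs; collecting distinct values, A + A = {-24, -23, -22, -21, -20, -18, -9, -8, -7, -6, -5, -4, -3, 6, 8, 9, 10, 11, 12, 13, 25, 27, 28, 44}, so |A + A| = 24. Thus K = 24/7. For comparison, the minimum possible |A + A| over all 7-element sets is 2·7 − 1 = 13 (so min K = 13/7), attained only by arithmetic progressions.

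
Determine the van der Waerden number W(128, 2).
W(128, 2) = 128 + 1 = 129

A 2-term AP is any pair of integers, so a monochromatic 2-AP exists iff some colour is used at least twice. With 128 colours, the colouring i ↦ i on {1, ..., 128} uses each colour once, avoiding any monochromatic pair, so W(128, 2) > 128. For {1, ..., 129}, pigeonhole forces two integers of the same colour, which form a monochromatic 2-AP. Hence W(128, 2) = 129.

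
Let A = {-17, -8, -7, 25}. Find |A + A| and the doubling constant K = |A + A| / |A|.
K = |A + A| / |A| = 10/4 = 5/2

Enumerate A + A = {a + b : a, b ∈ A}. With |A| = 4, there are |A|^2 = 16 ordered sum pairs; collecting distinct values, A + A = {-34, -25, -24, -16, -15, -14, 8, 17, 18, 50}, so |A + A| = 10. Thus K = 10/4 = 5/2. For comparison, the minimum possible |A + A| over all 4-element sets is 2·4 − 1 = 7 (so min K = 7/4), attained only by arithmetic progressions.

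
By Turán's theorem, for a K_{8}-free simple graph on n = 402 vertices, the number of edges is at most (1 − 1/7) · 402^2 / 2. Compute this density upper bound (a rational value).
Turán density bound = (6/7) · 402^2/2 = 484812/7 ≈ 69258.8571

Turán's theorem: ex(n, K_{r+1}) is achieved by the complete r-partite Turán graph T(n, r) with parts as balanced as possible, and is at most (1 − 1/r) · n^2/2. For r = 7, n = 402: the density bound is (6/7) · 161604/2 = 484812/7 ≈ 69258.8571. The integer-valued extremum is e(T(402, 7)) = 69258, which is strictly less than the density bound 484812/7 since 7 ∤ 402 (the parts of T(402, 7) cannot all be equal).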